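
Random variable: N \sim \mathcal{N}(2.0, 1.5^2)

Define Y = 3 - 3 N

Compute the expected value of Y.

For Y = -3N + 3:
E[Y] = -3 * E[N] + 3
E[N] = 2.0 = 2
E[Y] = -3 * 2 + 3 = -3

-3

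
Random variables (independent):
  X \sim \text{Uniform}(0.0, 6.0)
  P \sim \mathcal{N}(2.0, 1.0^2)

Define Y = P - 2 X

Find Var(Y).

For independent RVs: Var(aX + bY) = a²Var(X) + b²Var(Y)
Var(X) = 3
Var(P) = 1
Var(Y) = (-2)²*3 + 1²*1
= 4*3 + 1*1 = 13

13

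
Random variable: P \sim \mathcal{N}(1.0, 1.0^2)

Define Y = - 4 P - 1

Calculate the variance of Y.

For Y = aP + b: Var(Y) = a² * Var(P)
Var(P) = 1.0^2 = 1
Var(Y) = (-4)² * 1 = 16 * 1 = 16

16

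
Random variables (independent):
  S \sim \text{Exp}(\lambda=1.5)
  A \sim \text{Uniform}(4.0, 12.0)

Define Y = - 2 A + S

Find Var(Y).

For independent RVs: Var(aX + bY) = a²Var(X) + b²Var(Y)
Var(S) = 0.44444444
Var(A) = 5.3333333
Var(Y) = 1²*0.44444444 + (-2)²*5.3333333
= 1*0.44444444 + 4*5.3333333 = 21.777778

21.777778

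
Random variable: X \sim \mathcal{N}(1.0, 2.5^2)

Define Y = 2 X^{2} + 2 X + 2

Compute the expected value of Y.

E[Y] = 2*E[X²] + 2*E[X] + 2
E[X] = 1
E[X²] = Var(X) + (E[X])² = 6.25 + 1 = 7.25
E[Y] = 2*7.25 + 2*1 + 2 = 18.5

18.5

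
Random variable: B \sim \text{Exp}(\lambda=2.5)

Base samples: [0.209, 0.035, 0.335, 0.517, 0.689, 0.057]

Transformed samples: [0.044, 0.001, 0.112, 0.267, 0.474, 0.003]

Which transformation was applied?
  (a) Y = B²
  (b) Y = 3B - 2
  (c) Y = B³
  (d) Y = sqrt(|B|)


Checking option (a) Y = B²:
  B = 0.209 -> Y = 0.044 ✓
  B = 0.035 -> Y = 0.001 ✓
  B = 0.335 -> Y = 0.112 ✓
All samples match this transformation.

(a) B²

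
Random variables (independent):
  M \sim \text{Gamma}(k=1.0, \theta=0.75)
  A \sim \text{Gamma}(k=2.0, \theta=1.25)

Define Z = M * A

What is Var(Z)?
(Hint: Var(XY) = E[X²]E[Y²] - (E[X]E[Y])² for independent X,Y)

Var(XY) = E[X²]E[Y²] - (E[X]E[Y])²
E[M] = 0.75, Var(M) = 0.5625
E[A] = 2.5, Var(A) = 3.125
E[M²] = 0.5625 + 0.75² = 1.125
E[A²] = 3.125 + 2.5² = 9.375
Var(Z) = 1.125*9.375 - (0.75*2.5)²
= 10.546875 - 3.515625 = 7.03125

7.03125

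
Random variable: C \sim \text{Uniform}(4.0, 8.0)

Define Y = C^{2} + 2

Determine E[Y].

E[Y] = 1*E[C²] + 2
E[C] = 6
E[C²] = Var(C) + (E[C])² = 1.3333333 + 36 = 37.333333
E[Y] = 1*37.333333 + 2 = 39.333333

39.333333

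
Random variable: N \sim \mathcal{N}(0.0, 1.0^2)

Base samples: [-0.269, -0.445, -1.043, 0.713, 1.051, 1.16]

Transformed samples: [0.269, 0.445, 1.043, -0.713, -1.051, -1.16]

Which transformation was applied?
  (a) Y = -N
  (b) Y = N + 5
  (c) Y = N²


Checking option (a) Y = -N:
  N = -0.269 -> Y = 0.269 ✓
  N = -0.445 -> Y = 0.445 ✓
  N = -1.043 -> Y = 1.043 ✓
All samples match this transformation.

(a) -N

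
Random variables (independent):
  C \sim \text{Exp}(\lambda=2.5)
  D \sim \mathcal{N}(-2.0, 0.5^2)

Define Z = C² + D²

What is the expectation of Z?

E[Z] = E[C²] + E[D²]
E[C²] = Var(C) + E[C]² = 0.16 + 0.16 = 0.32
E[D²] = Var(D) + E[D]² = 0.25 + 4 = 4.25
E[Z] = 0.32 + 4.25 = 4.57

4.57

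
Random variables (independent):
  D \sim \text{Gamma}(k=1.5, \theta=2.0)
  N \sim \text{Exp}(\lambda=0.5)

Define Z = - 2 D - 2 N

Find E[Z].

E[Z] = -2*E[D] - 2*E[N]
E[D] = 3
E[N] = 2
E[Z] = -2*3 - 2*2 = -10

-10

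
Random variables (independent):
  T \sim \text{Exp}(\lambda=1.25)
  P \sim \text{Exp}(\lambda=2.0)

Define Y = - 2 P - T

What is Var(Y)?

For independent RVs: Var(aX + bY) = a²Var(X) + b²Var(Y)
Var(T) = 0.64
Var(P) = 0.25
Var(Y) = (-1)²*0.64 + (-2)²*0.25
= 1*0.64 + 4*0.25 = 1.64

1.64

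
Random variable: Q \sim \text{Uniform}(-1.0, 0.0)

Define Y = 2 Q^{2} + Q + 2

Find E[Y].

E[Y] = 2*E[Q²] + 1*E[Q] + 2
E[Q] = -0.5
E[Q²] = Var(Q) + (E[Q])² = 0.083333333 + 0.25 = 0.33333333
E[Y] = 2*0.33333333 + 1*(-0.5) + 2 = 2.1666667

2.1666667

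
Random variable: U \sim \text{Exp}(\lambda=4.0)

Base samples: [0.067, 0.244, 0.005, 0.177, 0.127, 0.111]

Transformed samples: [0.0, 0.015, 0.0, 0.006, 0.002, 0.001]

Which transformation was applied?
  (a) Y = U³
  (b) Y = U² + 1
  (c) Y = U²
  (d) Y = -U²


Checking option (a) Y = U³:
  U = 0.067 -> Y = 0.0 ✓
  U = 0.244 -> Y = 0.015 ✓
  U = 0.005 -> Y = 0.0 ✓
All samples match this transformation.

(a) U³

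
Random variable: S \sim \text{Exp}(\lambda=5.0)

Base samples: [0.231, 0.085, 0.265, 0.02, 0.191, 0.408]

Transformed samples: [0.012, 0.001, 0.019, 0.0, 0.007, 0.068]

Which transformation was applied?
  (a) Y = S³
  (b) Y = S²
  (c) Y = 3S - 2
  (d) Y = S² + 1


Checking option (a) Y = S³:
  S = 0.231 -> Y = 0.012 ✓
  S = 0.085 -> Y = 0.001 ✓
  S = 0.265 -> Y = 0.019 ✓
All samples match this transformation.

(a) S³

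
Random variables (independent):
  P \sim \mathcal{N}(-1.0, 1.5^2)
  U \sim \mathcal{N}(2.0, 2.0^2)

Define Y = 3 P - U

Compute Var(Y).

For independent RVs: Var(aX + bY) = a²Var(X) + b²Var(Y)
Var(P) = 2.25
Var(U) = 4
Var(Y) = 3²*2.25 + (-1)²*4
= 9*2.25 + 1*4 = 24.25

24.25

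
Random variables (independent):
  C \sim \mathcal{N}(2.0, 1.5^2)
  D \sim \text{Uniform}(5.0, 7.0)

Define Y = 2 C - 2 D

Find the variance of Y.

For independent RVs: Var(aX + bY) = a²Var(X) + b²Var(Y)
Var(C) = 2.25
Var(D) = 0.33333333
Var(Y) = 2²*2.25 + (-2)²*0.33333333
= 4*2.25 + 4*0.33333333 = 10.333333

10.333333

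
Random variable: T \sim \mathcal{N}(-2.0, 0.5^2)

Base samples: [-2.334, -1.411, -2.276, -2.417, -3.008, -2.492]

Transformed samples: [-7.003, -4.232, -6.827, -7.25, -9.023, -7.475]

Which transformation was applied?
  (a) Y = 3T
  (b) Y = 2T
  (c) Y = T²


Checking option (a) Y = 3T:
  T = -2.334 -> Y = -7.003 ✓
  T = -1.411 -> Y = -4.232 ✓
  T = -2.276 -> Y = -6.827 ✓
All samples match this transformation.

(a) 3T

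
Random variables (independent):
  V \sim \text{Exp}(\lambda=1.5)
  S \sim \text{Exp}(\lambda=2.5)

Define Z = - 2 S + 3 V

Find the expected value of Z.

E[Z] = 3*E[V] - 2*E[S]
E[V] = 0.66666667
E[S] = 0.4
E[Z] = 3*0.66666667 - 2*0.4 = 1.2

1.2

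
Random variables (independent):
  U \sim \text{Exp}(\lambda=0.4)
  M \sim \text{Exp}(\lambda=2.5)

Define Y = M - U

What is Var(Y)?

For independent RVs: Var(aX + bY) = a²Var(X) + b²Var(Y)
Var(U) = 6.25
Var(M) = 0.16
Var(Y) = (-1)²*6.25 + 1²*0.16
= 1*6.25 + 1*0.16 = 6.41

6.41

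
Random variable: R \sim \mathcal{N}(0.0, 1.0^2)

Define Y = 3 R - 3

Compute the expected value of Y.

For Y = 3R - 3:
E[Y] = 3 * E[R] - 3
E[R] = 0.0 = 0
E[Y] = 3 * 0 - 3 = -3

-3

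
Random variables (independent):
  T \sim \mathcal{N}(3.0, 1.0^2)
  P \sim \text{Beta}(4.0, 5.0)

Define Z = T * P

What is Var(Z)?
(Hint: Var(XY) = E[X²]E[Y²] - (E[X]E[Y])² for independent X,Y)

Var(XY) = E[X²]E[Y²] - (E[X]E[Y])²
E[T] = 3, Var(T) = 1
E[P] = 0.44444444, Var(P) = 0.024691358
E[T²] = 1 + 3² = 10
E[P²] = 0.024691358 + 0.44444444² = 0.22222222
Var(Z) = 10*0.22222222 - (3*0.44444444)²
= 2.2222222 - 1.7777778 = 0.44444444

0.44444444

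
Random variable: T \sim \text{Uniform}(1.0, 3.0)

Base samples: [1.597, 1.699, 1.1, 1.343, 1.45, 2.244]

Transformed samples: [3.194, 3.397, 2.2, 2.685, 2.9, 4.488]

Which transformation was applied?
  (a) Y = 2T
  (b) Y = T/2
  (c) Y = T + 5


Checking option (a) Y = 2T:
  T = 1.597 -> Y = 3.194 ✓
  T = 1.699 -> Y = 3.397 ✓
  T = 1.1 -> Y = 2.2 ✓
All samples match this transformation.

(a) 2T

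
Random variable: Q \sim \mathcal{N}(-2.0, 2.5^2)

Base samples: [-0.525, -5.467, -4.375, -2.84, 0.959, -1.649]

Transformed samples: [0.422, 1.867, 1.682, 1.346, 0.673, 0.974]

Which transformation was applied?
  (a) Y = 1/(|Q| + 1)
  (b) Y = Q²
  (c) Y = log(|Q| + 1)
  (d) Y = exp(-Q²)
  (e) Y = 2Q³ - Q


Checking option (c) Y = log(|Q| + 1):
  Q = -0.525 -> Y = 0.422 ✓
  Q = -5.467 -> Y = 1.867 ✓
  Q = -4.375 -> Y = 1.682 ✓
All samples match this transformation.

(c) log(|Q| + 1)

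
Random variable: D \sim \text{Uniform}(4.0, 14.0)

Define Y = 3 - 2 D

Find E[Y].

For Y = -2D + 3:
E[Y] = -2 * E[D] + 3
E[D] = (4 + 14)/2 = 9
E[Y] = -2 * 9 + 3 = -15

-15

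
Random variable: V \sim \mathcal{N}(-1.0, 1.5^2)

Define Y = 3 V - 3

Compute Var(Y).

For Y = aV + b: Var(Y) = a² * Var(V)
Var(V) = 1.5^2 = 2.25
Var(Y) = 3² * 2.25 = 9 * 2.25 = 20.25

20.25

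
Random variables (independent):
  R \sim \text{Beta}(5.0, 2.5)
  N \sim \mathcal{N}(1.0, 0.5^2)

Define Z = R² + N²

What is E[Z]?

E[Z] = E[R²] + E[N²]
E[R²] = Var(R) + E[R]² = 0.026143791 + 0.44444444 = 0.47058824
E[N²] = Var(N) + E[N]² = 0.25 + 1 = 1.25
E[Z] = 0.47058824 + 1.25 = 1.7205882

1.7205882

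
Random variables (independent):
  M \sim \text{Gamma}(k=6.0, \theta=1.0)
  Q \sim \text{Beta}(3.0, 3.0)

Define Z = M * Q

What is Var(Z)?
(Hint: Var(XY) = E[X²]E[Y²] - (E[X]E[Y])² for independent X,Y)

Var(XY) = E[X²]E[Y²] - (E[X]E[Y])²
E[M] = 6, Var(M) = 6
E[Q] = 0.5, Var(Q) = 0.035714286
E[M²] = 6 + 6² = 42
E[Q²] = 0.035714286 + 0.5² = 0.28571429
Var(Z) = 42*0.28571429 - (6*0.5)²
= 12 - 9 = 3

3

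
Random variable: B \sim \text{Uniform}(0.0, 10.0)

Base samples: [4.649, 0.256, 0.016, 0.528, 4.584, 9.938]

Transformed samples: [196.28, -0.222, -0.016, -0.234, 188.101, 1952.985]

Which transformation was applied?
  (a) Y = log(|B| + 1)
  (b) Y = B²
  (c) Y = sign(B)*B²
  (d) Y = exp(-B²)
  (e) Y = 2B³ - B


Checking option (e) Y = 2B³ - B:
  B = 4.649 -> Y = 196.28 ✓
  B = 0.256 -> Y = -0.222 ✓
  B = 0.016 -> Y = -0.016 ✓
All samples match this transformation.

(e) 2B³ - B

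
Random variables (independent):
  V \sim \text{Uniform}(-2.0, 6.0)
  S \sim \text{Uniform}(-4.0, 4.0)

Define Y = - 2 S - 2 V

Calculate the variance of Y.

For independent RVs: Var(aX + bY) = a²Var(X) + b²Var(Y)
Var(V) = 5.3333333
Var(S) = 5.3333333
Var(Y) = (-2)²*5.3333333 + (-2)²*5.3333333
= 4*5.3333333 + 4*5.3333333 = 42.666667

42.666667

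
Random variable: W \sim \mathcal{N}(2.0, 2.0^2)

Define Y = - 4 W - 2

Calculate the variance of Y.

For Y = aW + b: Var(Y) = a² * Var(W)
Var(W) = 2.0^2 = 4
Var(Y) = (-4)² * 4 = 16 * 4 = 64

64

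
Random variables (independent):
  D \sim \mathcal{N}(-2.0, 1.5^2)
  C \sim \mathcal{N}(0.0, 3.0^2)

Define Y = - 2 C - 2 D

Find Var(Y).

For independent RVs: Var(aX + bY) = a²Var(X) + b²Var(Y)
Var(D) = 2.25
Var(C) = 9
Var(Y) = (-2)²*2.25 + (-2)²*9
= 4*2.25 + 4*9 = 45

45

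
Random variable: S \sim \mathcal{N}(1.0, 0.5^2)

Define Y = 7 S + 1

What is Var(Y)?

For Y = aS + b: Var(Y) = a² * Var(S)
Var(S) = 0.5^2 = 0.25
Var(Y) = 7² * 0.25 = 49 * 0.25 = 12.25

12.25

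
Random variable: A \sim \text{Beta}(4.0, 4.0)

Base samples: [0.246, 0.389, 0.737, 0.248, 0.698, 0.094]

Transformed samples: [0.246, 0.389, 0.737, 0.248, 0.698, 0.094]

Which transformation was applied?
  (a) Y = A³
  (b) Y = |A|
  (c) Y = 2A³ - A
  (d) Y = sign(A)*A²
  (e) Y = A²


Checking option (b) Y = |A|:
  A = 0.246 -> Y = 0.246 ✓
  A = 0.389 -> Y = 0.389 ✓
  A = 0.737 -> Y = 0.737 ✓
All samples match this transformation.

(b) |A|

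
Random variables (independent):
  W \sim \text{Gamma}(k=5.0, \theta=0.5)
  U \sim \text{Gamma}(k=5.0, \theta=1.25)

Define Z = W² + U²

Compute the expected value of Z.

E[Z] = E[W²] + E[U²]
E[W²] = Var(W) + E[W]² = 1.25 + 6.25 = 7.5
E[U²] = Var(U) + E[U]² = 7.8125 + 39.0625 = 46.875
E[Z] = 7.5 + 46.875 = 54.375

54.375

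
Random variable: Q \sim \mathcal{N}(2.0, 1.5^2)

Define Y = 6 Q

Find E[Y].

For Y = 6Q:
E[Y] = 6 * E[Q]
E[Q] = 2.0 = 2
E[Y] = 6 * 2 = 12

12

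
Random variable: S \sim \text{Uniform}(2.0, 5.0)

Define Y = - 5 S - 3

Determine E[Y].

For Y = -5S - 3:
E[Y] = -5 * E[S] - 3
E[S] = (2 + 5)/2 = 3.5
E[Y] = -5 * 3.5 - 3 = -20.5

-20.5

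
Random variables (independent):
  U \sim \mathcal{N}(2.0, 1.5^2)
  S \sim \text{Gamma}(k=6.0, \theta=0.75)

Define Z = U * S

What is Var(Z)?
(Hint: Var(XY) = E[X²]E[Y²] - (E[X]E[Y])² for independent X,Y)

Var(XY) = E[X²]E[Y²] - (E[X]E[Y])²
E[U] = 2, Var(U) = 2.25
E[S] = 4.5, Var(S) = 3.375
E[U²] = 2.25 + 2² = 6.25
E[S²] = 3.375 + 4.5² = 23.625
Var(Z) = 6.25*23.625 - (2*4.5)²
= 147.65625 - 81 = 66.65625

66.65625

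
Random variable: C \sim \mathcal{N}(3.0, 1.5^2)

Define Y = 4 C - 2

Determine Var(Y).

For Y = aC + b: Var(Y) = a² * Var(C)
Var(C) = 1.5^2 = 2.25
Var(Y) = 4² * 2.25 = 16 * 2.25 = 36

36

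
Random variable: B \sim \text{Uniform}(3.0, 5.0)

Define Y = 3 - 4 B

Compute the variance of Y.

For Y = aB + b: Var(Y) = a² * Var(B)
Var(B) = (5 - 3)^2/12 = 0.33333333
Var(Y) = (-4)² * 0.33333333 = 16 * 0.33333333 = 5.3333333

5.3333333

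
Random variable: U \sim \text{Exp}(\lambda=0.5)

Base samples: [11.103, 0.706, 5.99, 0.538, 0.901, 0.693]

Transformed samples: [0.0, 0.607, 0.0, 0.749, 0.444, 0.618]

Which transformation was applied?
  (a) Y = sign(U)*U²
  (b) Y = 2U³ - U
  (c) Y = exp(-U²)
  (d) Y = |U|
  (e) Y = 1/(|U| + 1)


Checking option (c) Y = exp(-U²):
  U = 11.103 -> Y = 0.0 ✓
  U = 0.706 -> Y = 0.607 ✓
  U = 5.99 -> Y = 0.0 ✓
All samples match this transformation.

(c) exp(-U²)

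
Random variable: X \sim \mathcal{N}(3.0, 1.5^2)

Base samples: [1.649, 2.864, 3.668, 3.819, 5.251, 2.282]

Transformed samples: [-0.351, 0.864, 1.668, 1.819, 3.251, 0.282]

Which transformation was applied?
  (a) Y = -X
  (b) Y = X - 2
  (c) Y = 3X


Checking option (b) Y = X - 2:
  X = 1.649 -> Y = -0.351 ✓
  X = 2.864 -> Y = 0.864 ✓
  X = 3.668 -> Y = 1.668 ✓
All samples match this transformation.

(b) X - 2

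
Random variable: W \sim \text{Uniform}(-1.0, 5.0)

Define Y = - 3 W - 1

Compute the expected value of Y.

For Y = -3W - 1:
E[Y] = -3 * E[W] - 1
E[W] = (-1 + 5)/2 = 2
E[Y] = -3 * 2 - 1 = -7

-7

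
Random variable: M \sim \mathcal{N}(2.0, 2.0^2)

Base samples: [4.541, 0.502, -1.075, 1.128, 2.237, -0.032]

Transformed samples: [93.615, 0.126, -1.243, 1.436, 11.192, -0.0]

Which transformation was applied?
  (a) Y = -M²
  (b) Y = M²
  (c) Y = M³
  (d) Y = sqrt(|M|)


Checking option (c) Y = M³:
  M = 4.541 -> Y = 93.615 ✓
  M = 0.502 -> Y = 0.126 ✓
  M = -1.075 -> Y = -1.243 ✓
All samples match this transformation.

(c) M³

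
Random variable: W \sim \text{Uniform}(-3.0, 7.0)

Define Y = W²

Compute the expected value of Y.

Using E[X²] = Var(X) + (E[X])²:
E[W] = 2
Var(W) = (7 + 3)^2/12 = 8.3333333
E[W²] = 8.3333333 + 2² = 8.3333333 + 4 = 12.333333

12.333333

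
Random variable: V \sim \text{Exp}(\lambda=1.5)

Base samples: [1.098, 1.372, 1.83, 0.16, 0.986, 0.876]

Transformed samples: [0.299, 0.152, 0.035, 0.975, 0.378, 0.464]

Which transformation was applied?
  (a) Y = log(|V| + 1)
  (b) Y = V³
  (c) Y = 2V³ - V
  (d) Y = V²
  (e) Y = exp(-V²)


Checking option (e) Y = exp(-V²):
  V = 1.098 -> Y = 0.299 ✓
  V = 1.372 -> Y = 0.152 ✓
  V = 1.83 -> Y = 0.035 ✓
All samples match this transformation.

(e) exp(-V²)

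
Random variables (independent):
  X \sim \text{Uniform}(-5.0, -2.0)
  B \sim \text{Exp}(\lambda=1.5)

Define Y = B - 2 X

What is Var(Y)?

For independent RVs: Var(aX + bY) = a²Var(X) + b²Var(Y)
Var(X) = 0.75
Var(B) = 0.44444444
Var(Y) = (-2)²*0.75 + 1²*0.44444444
= 4*0.75 + 1*0.44444444 = 3.4444444

3.4444444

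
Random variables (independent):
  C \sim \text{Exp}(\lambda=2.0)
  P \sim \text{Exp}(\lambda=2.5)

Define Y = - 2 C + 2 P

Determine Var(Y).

For independent RVs: Var(aX + bY) = a²Var(X) + b²Var(Y)
Var(C) = 0.25
Var(P) = 0.16
Var(Y) = (-2)²*0.25 + 2²*0.16
= 4*0.25 + 4*0.16 = 1.64

1.64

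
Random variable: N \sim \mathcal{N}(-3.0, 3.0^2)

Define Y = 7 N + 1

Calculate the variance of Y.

For Y = aN + b: Var(Y) = a² * Var(N)
Var(N) = 3.0^2 = 9
Var(Y) = 7² * 9 = 49 * 9 = 441

441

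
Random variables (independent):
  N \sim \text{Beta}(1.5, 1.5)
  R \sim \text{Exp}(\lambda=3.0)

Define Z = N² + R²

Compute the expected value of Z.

E[Z] = E[N²] + E[R²]
E[N²] = Var(N) + E[N]² = 0.0625 + 0.25 = 0.3125
E[R²] = Var(R) + E[R]² = 0.11111111 + 0.11111111 = 0.22222222
E[Z] = 0.3125 + 0.22222222 = 0.53472222

0.53472222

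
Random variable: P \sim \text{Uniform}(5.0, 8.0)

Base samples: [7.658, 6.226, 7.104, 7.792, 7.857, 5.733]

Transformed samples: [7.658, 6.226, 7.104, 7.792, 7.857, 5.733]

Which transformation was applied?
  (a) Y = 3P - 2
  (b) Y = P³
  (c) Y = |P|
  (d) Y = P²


Checking option (c) Y = |P|:
  P = 7.658 -> Y = 7.658 ✓
  P = 6.226 -> Y = 6.226 ✓
  P = 7.104 -> Y = 7.104 ✓
All samples match this transformation.

(c) |P|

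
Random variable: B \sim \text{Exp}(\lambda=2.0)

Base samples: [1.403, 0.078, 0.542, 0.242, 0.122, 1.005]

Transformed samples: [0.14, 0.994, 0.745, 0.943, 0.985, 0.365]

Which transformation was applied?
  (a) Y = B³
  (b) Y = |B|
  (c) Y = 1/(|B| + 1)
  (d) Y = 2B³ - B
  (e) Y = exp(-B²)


Checking option (e) Y = exp(-B²):
  B = 1.403 -> Y = 0.14 ✓
  B = 0.078 -> Y = 0.994 ✓
  B = 0.542 -> Y = 0.745 ✓
All samples match this transformation.

(e) exp(-B²)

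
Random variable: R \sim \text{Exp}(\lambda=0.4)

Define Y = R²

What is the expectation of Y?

E[R²] = Var(R) + (E[R])² = 6.25 + 6.25 = 12.5

12.5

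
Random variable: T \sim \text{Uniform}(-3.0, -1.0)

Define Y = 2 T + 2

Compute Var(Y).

For Y = aT + b: Var(Y) = a² * Var(T)
Var(T) = (-1 + 3)^2/12 = 0.33333333
Var(Y) = 2² * 0.33333333 = 4 * 0.33333333 = 1.3333333

1.3333333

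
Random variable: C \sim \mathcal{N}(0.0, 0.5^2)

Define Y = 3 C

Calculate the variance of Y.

For Y = aC + b: Var(Y) = a² * Var(C)
Var(C) = 0.5^2 = 0.25
Var(Y) = 3² * 0.25 = 9 * 0.25 = 2.25

2.25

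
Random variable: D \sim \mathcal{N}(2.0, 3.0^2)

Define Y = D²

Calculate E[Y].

Using E[X²] = Var(X) + (E[X])²:
E[D] = 2
Var(D) = 3.0^2 = 9
E[D²] = 9 + 2² = 9 + 4 = 13

13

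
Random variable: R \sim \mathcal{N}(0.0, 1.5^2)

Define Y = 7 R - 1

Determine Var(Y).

For Y = aR + b: Var(Y) = a² * Var(R)
Var(R) = 1.5^2 = 2.25
Var(Y) = 7² * 2.25 = 49 * 2.25 = 110.25

110.25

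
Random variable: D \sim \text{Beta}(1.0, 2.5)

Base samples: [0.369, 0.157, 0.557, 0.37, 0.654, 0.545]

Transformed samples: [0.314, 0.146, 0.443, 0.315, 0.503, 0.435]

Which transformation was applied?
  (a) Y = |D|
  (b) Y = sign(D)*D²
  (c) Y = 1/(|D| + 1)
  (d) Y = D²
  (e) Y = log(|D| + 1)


Checking option (e) Y = log(|D| + 1):
  D = 0.369 -> Y = 0.314 ✓
  D = 0.157 -> Y = 0.146 ✓
  D = 0.557 -> Y = 0.443 ✓
All samples match this transformation.

(e) log(|D| + 1)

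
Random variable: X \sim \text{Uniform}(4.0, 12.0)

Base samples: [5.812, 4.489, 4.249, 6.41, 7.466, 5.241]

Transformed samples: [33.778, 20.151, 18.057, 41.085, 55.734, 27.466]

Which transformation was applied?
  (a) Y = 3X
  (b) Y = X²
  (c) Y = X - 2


Checking option (b) Y = X²:
  X = 5.812 -> Y = 33.778 ✓
  X = 4.489 -> Y = 20.151 ✓
  X = 4.249 -> Y = 18.057 ✓
All samples match this transformation.

(b) X²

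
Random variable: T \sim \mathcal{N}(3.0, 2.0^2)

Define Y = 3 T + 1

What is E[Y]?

For Y = 3T + 1:
E[Y] = 3 * E[T] + 1
E[T] = 3.0 = 3
E[Y] = 3 * 3 + 1 = 10

10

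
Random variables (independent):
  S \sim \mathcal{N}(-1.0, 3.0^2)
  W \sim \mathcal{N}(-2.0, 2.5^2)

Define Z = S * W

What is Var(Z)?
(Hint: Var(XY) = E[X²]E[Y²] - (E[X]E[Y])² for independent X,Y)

Var(XY) = E[X²]E[Y²] - (E[X]E[Y])²
E[S] = -1, Var(S) = 9
E[W] = -2, Var(W) = 6.25
E[S²] = 9 + (-1)² = 10
E[W²] = 6.25 + (-2)² = 10.25
Var(Z) = 10*10.25 - (-1*(-2))²
= 102.5 - 4 = 98.5

98.5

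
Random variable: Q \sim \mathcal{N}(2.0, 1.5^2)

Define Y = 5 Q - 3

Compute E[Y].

For Y = 5Q - 3:
E[Y] = 5 * E[Q] - 3
E[Q] = 2.0 = 2
E[Y] = 5 * 2 - 3 = 7

7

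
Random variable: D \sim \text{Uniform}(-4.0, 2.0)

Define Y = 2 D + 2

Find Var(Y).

For Y = aD + b: Var(Y) = a² * Var(D)
Var(D) = (2 + 4)^2/12 = 3
Var(Y) = 2² * 3 = 4 * 3 = 12

12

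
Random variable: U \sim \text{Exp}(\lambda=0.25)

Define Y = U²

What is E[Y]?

E[U²] = Var(U) + (E[U])² = 16 + 16 = 32

32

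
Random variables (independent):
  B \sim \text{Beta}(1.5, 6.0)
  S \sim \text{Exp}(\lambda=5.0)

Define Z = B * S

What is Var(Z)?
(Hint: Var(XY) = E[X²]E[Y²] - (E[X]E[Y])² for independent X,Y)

Var(XY) = E[X²]E[Y²] - (E[X]E[Y])²
E[B] = 0.2, Var(B) = 0.018823529
E[S] = 0.2, Var(S) = 0.04
E[B²] = 0.018823529 + 0.2² = 0.058823529
E[S²] = 0.04 + 0.2² = 0.08
Var(Z) = 0.058823529*0.08 - (0.2*0.2)²
= 0.0047058824 - 0.0016 = 0.0031058824

0.0031058824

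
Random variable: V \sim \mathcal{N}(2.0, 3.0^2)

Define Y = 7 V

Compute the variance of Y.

For Y = aV + b: Var(Y) = a² * Var(V)
Var(V) = 3.0^2 = 9
Var(Y) = 7² * 9 = 49 * 9 = 441

441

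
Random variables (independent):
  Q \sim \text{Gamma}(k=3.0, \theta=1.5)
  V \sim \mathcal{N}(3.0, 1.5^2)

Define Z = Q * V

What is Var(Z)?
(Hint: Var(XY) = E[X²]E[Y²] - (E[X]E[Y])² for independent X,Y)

Var(XY) = E[X²]E[Y²] - (E[X]E[Y])²
E[Q] = 4.5, Var(Q) = 6.75
E[V] = 3, Var(V) = 2.25
E[Q²] = 6.75 + 4.5² = 27
E[V²] = 2.25 + 3² = 11.25
Var(Z) = 27*11.25 - (4.5*3)²
= 303.75 - 182.25 = 121.5

121.5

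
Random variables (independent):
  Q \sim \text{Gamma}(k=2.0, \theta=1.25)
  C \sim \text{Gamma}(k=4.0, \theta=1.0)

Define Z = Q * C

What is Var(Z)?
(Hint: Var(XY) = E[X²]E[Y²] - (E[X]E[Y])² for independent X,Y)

Var(XY) = E[X²]E[Y²] - (E[X]E[Y])²
E[Q] = 2.5, Var(Q) = 3.125
E[C] = 4, Var(C) = 4
E[Q²] = 3.125 + 2.5² = 9.375
E[C²] = 4 + 4² = 20
Var(Z) = 9.375*20 - (2.5*4)²
= 187.5 - 100 = 87.5

87.5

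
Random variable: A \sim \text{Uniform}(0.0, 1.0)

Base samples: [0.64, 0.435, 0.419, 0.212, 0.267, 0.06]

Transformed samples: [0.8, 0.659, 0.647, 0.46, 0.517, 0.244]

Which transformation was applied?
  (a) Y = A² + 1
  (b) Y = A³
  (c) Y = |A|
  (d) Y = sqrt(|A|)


Checking option (d) Y = sqrt(|A|):
  A = 0.64 -> Y = 0.8 ✓
  A = 0.435 -> Y = 0.659 ✓
  A = 0.419 -> Y = 0.647 ✓
All samples match this transformation.

(d) sqrt(|A|)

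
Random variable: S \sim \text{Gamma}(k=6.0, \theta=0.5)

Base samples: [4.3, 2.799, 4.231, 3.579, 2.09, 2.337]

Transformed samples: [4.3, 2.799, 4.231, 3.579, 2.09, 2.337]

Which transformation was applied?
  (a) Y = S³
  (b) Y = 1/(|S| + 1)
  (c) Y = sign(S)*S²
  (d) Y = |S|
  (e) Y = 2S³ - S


Checking option (d) Y = |S|:
  S = 4.3 -> Y = 4.3 ✓
  S = 2.799 -> Y = 2.799 ✓
  S = 4.231 -> Y = 4.231 ✓
All samples match this transformation.

(d) |S|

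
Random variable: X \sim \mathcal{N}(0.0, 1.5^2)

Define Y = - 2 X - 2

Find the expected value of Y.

For Y = -2X - 2:
E[Y] = -2 * E[X] - 2
E[X] = 0.0 = 0
E[Y] = -2 * 0 - 2 = -2

-2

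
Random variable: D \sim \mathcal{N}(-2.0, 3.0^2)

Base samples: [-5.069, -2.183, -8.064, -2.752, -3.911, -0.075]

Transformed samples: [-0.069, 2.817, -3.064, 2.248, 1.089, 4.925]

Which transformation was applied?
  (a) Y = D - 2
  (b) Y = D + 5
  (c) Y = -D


Checking option (b) Y = D + 5:
  D = -5.069 -> Y = -0.069 ✓
  D = -2.183 -> Y = 2.817 ✓
  D = -8.064 -> Y = -3.064 ✓
All samples match this transformation.

(b) D + 5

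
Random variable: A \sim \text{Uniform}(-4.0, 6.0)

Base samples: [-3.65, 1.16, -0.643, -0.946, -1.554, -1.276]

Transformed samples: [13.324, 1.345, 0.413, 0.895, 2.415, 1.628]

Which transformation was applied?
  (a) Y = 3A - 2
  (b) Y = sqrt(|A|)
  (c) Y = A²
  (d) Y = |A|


Checking option (c) Y = A²:
  A = -3.65 -> Y = 13.324 ✓
  A = 1.16 -> Y = 1.345 ✓
  A = -0.643 -> Y = 0.413 ✓
All samples match this transformation.

(c) A²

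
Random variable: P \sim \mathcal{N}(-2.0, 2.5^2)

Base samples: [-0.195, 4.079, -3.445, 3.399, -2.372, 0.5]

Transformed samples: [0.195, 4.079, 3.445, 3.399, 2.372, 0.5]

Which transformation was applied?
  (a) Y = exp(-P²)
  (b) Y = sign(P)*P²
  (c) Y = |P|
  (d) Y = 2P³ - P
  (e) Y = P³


Checking option (c) Y = |P|:
  P = -0.195 -> Y = 0.195 ✓
  P = 4.079 -> Y = 4.079 ✓
  P = -3.445 -> Y = 3.445 ✓
All samples match this transformation.

(c) |P|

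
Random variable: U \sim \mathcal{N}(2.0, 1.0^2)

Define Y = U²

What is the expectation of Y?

Using E[X²] = Var(X) + (E[X])²:
E[U] = 2
Var(U) = 1.0^2 = 1
E[U²] = 1 + 2² = 1 + 4 = 5

5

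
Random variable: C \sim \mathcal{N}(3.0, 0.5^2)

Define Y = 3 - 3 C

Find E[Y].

For Y = -3C + 3:
E[Y] = -3 * E[C] + 3
E[C] = 3.0 = 3
E[Y] = -3 * 3 + 3 = -6

-6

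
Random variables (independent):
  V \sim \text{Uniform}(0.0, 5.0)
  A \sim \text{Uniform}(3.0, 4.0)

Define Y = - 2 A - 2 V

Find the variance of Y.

For independent RVs: Var(aX + bY) = a²Var(X) + b²Var(Y)
Var(V) = 2.0833333
Var(A) = 0.083333333
Var(Y) = (-2)²*2.0833333 + (-2)²*0.083333333
= 4*2.0833333 + 4*0.083333333 = 8.6666667

8.6666667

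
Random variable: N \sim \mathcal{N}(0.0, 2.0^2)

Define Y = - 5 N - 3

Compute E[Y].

For Y = -5N - 3:
E[Y] = -5 * E[N] - 3
E[N] = 0.0 = 0
E[Y] = -5 * 0 - 3 = -3

-3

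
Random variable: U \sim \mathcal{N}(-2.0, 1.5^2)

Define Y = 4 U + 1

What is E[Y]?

For Y = 4U + 1:
E[Y] = 4 * E[U] + 1
E[U] = -2.0 = -2
E[Y] = 4 * (-2) + 1 = -7

-7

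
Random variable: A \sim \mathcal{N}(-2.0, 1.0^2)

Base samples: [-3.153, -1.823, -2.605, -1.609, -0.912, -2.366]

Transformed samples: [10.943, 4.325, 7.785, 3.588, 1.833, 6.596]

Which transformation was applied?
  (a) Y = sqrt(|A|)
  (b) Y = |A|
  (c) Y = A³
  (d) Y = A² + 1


Checking option (d) Y = A² + 1:
  A = -3.153 -> Y = 10.943 ✓
  A = -1.823 -> Y = 4.325 ✓
  A = -2.605 -> Y = 7.785 ✓
All samples match this transformation.

(d) A² + 1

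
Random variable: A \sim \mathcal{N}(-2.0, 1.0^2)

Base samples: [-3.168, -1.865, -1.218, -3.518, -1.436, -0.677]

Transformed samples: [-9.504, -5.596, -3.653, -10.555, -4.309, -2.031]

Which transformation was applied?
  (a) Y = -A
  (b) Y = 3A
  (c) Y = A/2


Checking option (b) Y = 3A:
  A = -3.168 -> Y = -9.504 ✓
  A = -1.865 -> Y = -5.596 ✓
  A = -1.218 -> Y = -3.653 ✓
All samples match this transformation.

(b) 3A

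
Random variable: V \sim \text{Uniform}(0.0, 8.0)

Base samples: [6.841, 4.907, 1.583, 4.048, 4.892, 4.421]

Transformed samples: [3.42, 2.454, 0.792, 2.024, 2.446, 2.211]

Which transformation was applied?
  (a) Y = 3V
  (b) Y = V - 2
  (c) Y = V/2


Checking option (c) Y = V/2:
  V = 6.841 -> Y = 3.42 ✓
  V = 4.907 -> Y = 2.454 ✓
  V = 1.583 -> Y = 0.792 ✓
All samples match this transformation.

(c) V/2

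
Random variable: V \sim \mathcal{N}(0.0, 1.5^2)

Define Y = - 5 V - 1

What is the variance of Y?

For Y = aV + b: Var(Y) = a² * Var(V)
Var(V) = 1.5^2 = 2.25
Var(Y) = (-5)² * 2.25 = 25 * 2.25 = 56.25

56.25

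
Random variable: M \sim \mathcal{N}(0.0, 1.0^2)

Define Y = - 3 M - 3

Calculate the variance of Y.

For Y = aM + b: Var(Y) = a² * Var(M)
Var(M) = 1.0^2 = 1
Var(Y) = (-3)² * 1 = 9 * 1 = 9

9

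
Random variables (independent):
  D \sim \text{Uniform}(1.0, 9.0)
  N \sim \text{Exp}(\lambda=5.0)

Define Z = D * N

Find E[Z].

For independent RVs: E[XY] = E[X]*E[Y]
E[D] = 5
E[N] = 0.2
E[Z] = 5 * 0.2 = 1

1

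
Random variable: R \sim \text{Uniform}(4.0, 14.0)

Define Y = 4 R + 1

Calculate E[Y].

For Y = 4R + 1:
E[Y] = 4 * E[R] + 1
E[R] = (4 + 14)/2 = 9
E[Y] = 4 * 9 + 1 = 37

37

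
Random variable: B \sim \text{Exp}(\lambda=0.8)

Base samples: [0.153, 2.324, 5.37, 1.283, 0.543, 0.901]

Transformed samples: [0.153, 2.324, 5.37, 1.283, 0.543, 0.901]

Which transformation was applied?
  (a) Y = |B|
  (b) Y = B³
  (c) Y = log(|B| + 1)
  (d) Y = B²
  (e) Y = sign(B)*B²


Checking option (a) Y = |B|:
  B = 0.153 -> Y = 0.153 ✓
  B = 2.324 -> Y = 2.324 ✓
  B = 5.37 -> Y = 5.37 ✓
All samples match this transformation.

(a) |B|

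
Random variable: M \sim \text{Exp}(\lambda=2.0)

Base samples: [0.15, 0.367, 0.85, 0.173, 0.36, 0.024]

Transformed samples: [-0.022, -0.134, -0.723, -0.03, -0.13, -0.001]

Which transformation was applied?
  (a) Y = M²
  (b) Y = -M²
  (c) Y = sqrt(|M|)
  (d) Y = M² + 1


Checking option (b) Y = -M²:
  M = 0.15 -> Y = -0.022 ✓
  M = 0.367 -> Y = -0.134 ✓
  M = 0.85 -> Y = -0.723 ✓
All samples match this transformation.

(b) -M²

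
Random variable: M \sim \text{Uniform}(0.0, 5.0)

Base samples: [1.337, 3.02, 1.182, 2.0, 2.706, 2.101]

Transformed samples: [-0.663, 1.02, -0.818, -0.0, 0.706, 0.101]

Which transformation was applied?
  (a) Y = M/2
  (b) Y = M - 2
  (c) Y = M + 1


Checking option (b) Y = M - 2:
  M = 1.337 -> Y = -0.663 ✓
  M = 3.02 -> Y = 1.02 ✓
  M = 1.182 -> Y = -0.818 ✓
All samples match this transformation.

(b) M - 2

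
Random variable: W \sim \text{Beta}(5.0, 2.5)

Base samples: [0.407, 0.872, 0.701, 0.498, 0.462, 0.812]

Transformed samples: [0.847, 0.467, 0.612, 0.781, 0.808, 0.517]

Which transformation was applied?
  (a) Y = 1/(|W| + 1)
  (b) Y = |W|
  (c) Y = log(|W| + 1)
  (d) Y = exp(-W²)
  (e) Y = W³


Checking option (d) Y = exp(-W²):
  W = 0.407 -> Y = 0.847 ✓
  W = 0.872 -> Y = 0.467 ✓
  W = 0.701 -> Y = 0.612 ✓
All samples match this transformation.

(d) exp(-W²)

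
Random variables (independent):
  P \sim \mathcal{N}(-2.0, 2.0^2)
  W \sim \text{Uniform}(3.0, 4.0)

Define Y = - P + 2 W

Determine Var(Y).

For independent RVs: Var(aX + bY) = a²Var(X) + b²Var(Y)
Var(P) = 4
Var(W) = 0.083333333
Var(Y) = (-1)²*4 + 2²*0.083333333
= 1*4 + 4*0.083333333 = 4.3333333

4.3333333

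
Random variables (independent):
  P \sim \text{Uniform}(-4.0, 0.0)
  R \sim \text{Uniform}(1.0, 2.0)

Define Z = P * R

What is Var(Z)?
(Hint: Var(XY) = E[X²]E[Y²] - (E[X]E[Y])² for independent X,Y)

Var(XY) = E[X²]E[Y²] - (E[X]E[Y])²
E[P] = -2, Var(P) = 1.3333333
E[R] = 1.5, Var(R) = 0.083333333
E[P²] = 1.3333333 + (-2)² = 5.3333333
E[R²] = 0.083333333 + 1.5² = 2.3333333
Var(Z) = 5.3333333*2.3333333 - (-2*1.5)²
= 12.444444 - 9 = 3.4444444

3.4444444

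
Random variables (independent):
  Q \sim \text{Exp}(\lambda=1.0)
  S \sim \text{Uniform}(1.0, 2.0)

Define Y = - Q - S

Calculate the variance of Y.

For independent RVs: Var(aX + bY) = a²Var(X) + b²Var(Y)
Var(Q) = 1
Var(S) = 0.083333333
Var(Y) = (-1)²*1 + (-1)²*0.083333333
= 1*1 + 1*0.083333333 = 1.0833333

1.0833333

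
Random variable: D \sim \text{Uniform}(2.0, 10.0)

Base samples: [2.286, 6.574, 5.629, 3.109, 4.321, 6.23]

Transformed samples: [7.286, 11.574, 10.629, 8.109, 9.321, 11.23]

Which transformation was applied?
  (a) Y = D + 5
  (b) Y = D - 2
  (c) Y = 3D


Checking option (a) Y = D + 5:
  D = 2.286 -> Y = 7.286 ✓
  D = 6.574 -> Y = 11.574 ✓
  D = 5.629 -> Y = 10.629 ✓
All samples match this transformation.

(a) D + 5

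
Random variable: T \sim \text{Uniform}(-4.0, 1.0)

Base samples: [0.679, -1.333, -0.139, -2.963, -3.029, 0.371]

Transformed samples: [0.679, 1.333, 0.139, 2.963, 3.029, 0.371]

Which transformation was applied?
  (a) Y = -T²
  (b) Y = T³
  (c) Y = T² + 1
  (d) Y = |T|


Checking option (d) Y = |T|:
  T = 0.679 -> Y = 0.679 ✓
  T = -1.333 -> Y = 1.333 ✓
  T = -0.139 -> Y = 0.139 ✓
All samples match this transformation.

(d) |T|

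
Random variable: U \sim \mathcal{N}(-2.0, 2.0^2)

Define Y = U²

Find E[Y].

Using E[X²] = Var(X) + (E[X])²:
E[U] = -2
Var(U) = 2.0^2 = 4
E[U²] = 4 + (-2)² = 4 + 4 = 8

8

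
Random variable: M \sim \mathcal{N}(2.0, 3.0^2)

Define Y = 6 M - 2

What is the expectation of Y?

For Y = 6M - 2:
E[Y] = 6 * E[M] - 2
E[M] = 2.0 = 2
E[Y] = 6 * 2 - 2 = 10

10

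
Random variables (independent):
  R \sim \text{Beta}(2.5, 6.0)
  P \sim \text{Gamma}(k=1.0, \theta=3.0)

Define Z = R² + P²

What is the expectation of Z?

E[Z] = E[R²] + E[P²]
E[R²] = Var(R) + E[R]² = 0.021853943 + 0.08650519 = 0.10835913
E[P²] = Var(P) + E[P]² = 9 + 9 = 18
E[Z] = 0.10835913 + 18 = 18.108359

18.108359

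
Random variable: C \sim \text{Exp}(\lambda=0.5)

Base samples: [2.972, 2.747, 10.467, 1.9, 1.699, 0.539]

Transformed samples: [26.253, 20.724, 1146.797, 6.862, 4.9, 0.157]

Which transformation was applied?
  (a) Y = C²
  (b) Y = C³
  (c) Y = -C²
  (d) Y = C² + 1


Checking option (b) Y = C³:
  C = 2.972 -> Y = 26.253 ✓
  C = 2.747 -> Y = 20.724 ✓
  C = 10.467 -> Y = 1146.797 ✓
All samples match this transformation.

(b) C³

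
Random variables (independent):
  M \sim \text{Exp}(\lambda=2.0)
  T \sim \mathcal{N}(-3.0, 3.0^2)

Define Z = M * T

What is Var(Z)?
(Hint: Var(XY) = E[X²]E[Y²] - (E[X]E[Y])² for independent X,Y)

Var(XY) = E[X²]E[Y²] - (E[X]E[Y])²
E[M] = 0.5, Var(M) = 0.25
E[T] = -3, Var(T) = 9
E[M²] = 0.25 + 0.5² = 0.5
E[T²] = 9 + (-3)² = 18
Var(Z) = 0.5*18 - (0.5*(-3))²
= 9 - 2.25 = 6.75

6.75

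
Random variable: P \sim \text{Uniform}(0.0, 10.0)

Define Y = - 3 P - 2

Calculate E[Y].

For Y = -3P - 2:
E[Y] = -3 * E[P] - 2
E[P] = (0 + 10)/2 = 5
E[Y] = -3 * 5 - 2 = -17

-17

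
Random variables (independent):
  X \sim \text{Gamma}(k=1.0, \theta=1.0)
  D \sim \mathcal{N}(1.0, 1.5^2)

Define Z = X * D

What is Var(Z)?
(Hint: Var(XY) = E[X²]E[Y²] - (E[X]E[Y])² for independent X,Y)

Var(XY) = E[X²]E[Y²] - (E[X]E[Y])²
E[X] = 1, Var(X) = 1
E[D] = 1, Var(D) = 2.25
E[X²] = 1 + 1² = 2
E[D²] = 2.25 + 1² = 3.25
Var(Z) = 2*3.25 - (1*1)²
= 6.5 - 1 = 5.5

5.5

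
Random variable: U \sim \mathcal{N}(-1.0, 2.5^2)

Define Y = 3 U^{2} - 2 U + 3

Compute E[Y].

E[Y] = 3*E[U²] - 2*E[U] + 3
E[U] = -1
E[U²] = Var(U) + (E[U])² = 6.25 + 1 = 7.25
E[Y] = 3*7.25 - 2*(-1) + 3 = 26.75

26.75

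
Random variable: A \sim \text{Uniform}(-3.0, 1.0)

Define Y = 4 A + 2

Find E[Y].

For Y = 4A + 2:
E[Y] = 4 * E[A] + 2
E[A] = (-3 + 1)/2 = -1
E[Y] = 4 * (-1) + 2 = -2

-2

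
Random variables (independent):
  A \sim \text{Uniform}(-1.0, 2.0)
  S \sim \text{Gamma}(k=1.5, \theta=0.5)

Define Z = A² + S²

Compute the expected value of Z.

E[Z] = E[A²] + E[S²]
E[A²] = Var(A) + E[A]² = 0.75 + 0.25 = 1
E[S²] = Var(S) + E[S]² = 0.375 + 0.5625 = 0.9375
E[Z] = 1 + 0.9375 = 1.9375

1.9375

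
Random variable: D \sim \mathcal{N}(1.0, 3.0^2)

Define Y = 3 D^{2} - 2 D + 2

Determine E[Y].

E[Y] = 3*E[D²] - 2*E[D] + 2
E[D] = 1
E[D²] = Var(D) + (E[D])² = 9 + 1 = 10
E[Y] = 3*10 - 2*1 + 2 = 30

30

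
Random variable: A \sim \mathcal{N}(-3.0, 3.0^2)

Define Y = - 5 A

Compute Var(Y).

For Y = aA + b: Var(Y) = a² * Var(A)
Var(A) = 3.0^2 = 9
Var(Y) = (-5)² * 9 = 25 * 9 = 225

225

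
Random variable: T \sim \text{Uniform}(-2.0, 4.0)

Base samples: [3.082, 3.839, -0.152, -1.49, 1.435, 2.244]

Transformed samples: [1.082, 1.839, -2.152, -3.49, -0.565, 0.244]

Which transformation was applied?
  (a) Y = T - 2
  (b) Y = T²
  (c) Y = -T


Checking option (a) Y = T - 2:
  T = 3.082 -> Y = 1.082 ✓
  T = 3.839 -> Y = 1.839 ✓
  T = -0.152 -> Y = -2.152 ✓
All samples match this transformation.

(a) T - 2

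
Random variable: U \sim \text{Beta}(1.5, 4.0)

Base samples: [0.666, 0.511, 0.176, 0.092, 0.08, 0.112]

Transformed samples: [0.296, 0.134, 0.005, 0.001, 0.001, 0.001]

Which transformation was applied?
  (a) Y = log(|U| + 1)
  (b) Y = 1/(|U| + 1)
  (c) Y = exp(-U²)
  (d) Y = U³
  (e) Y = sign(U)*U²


Checking option (d) Y = U³:
  U = 0.666 -> Y = 0.296 ✓
  U = 0.511 -> Y = 0.134 ✓
  U = 0.176 -> Y = 0.005 ✓
All samples match this transformation.

(d) U³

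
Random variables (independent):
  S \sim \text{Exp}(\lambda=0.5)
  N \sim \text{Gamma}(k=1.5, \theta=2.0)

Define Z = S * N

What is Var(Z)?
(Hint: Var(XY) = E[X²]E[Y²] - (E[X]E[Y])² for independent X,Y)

Var(XY) = E[X²]E[Y²] - (E[X]E[Y])²
E[S] = 2, Var(S) = 4
E[N] = 3, Var(N) = 6
E[S²] = 4 + 2² = 8
E[N²] = 6 + 3² = 15
Var(Z) = 8*15 - (2*3)²
= 120 - 36 = 84

84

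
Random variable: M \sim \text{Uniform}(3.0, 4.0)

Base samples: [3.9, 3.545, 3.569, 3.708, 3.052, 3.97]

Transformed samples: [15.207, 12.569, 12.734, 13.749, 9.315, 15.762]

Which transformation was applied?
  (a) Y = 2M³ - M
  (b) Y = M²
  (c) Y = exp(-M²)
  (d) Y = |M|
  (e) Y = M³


Checking option (b) Y = M²:
  M = 3.9 -> Y = 15.207 ✓
  M = 3.545 -> Y = 12.569 ✓
  M = 3.569 -> Y = 12.734 ✓
All samples match this transformation.

(b) M²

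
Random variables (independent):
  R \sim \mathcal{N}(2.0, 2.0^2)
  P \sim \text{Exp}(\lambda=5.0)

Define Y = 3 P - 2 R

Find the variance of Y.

For independent RVs: Var(aX + bY) = a²Var(X) + b²Var(Y)
Var(R) = 4
Var(P) = 0.04
Var(Y) = (-2)²*4 + 3²*0.04
= 4*4 + 9*0.04 = 16.36

16.36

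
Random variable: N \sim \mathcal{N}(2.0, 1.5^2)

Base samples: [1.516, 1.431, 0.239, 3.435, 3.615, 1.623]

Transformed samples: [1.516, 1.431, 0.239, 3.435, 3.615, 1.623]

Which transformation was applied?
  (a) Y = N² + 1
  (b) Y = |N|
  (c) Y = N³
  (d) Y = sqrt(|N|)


Checking option (b) Y = |N|:
  N = 1.516 -> Y = 1.516 ✓
  N = 1.431 -> Y = 1.431 ✓
  N = 0.239 -> Y = 0.239 ✓
All samples match this transformation.

(b) |N|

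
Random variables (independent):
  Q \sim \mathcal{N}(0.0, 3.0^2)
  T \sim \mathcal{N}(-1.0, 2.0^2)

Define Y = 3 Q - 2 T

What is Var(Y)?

For independent RVs: Var(aX + bY) = a²Var(X) + b²Var(Y)
Var(Q) = 9
Var(T) = 4
Var(Y) = 3²*9 + (-2)²*4
= 9*9 + 4*4 = 97

97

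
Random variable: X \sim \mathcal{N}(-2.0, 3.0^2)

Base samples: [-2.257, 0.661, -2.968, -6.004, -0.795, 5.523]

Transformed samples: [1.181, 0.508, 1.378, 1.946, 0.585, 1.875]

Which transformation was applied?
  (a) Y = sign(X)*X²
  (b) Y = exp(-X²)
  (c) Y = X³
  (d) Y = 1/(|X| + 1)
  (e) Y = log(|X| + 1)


Checking option (e) Y = log(|X| + 1):
  X = -2.257 -> Y = 1.181 ✓
  X = 0.661 -> Y = 0.508 ✓
  X = -2.968 -> Y = 1.378 ✓
All samples match this transformation.

(e) log(|X| + 1)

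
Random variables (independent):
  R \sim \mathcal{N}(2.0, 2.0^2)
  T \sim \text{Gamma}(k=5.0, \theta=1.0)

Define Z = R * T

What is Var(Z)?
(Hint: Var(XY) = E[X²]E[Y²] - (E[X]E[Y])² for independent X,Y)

Var(XY) = E[X²]E[Y²] - (E[X]E[Y])²
E[R] = 2, Var(R) = 4
E[T] = 5, Var(T) = 5
E[R²] = 4 + 2² = 8
E[T²] = 5 + 5² = 30
Var(Z) = 8*30 - (2*5)²
= 240 - 100 = 140

140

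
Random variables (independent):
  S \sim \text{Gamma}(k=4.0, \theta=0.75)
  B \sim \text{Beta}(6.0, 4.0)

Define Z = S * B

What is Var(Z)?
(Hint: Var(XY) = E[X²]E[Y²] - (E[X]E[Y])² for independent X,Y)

Var(XY) = E[X²]E[Y²] - (E[X]E[Y])²
E[S] = 3, Var(S) = 2.25
E[B] = 0.6, Var(B) = 0.021818182
E[S²] = 2.25 + 3² = 11.25
E[B²] = 0.021818182 + 0.6² = 0.38181818
Var(Z) = 11.25*0.38181818 - (3*0.6)²
= 4.2954545 - 3.24 = 1.0554545

1.0554545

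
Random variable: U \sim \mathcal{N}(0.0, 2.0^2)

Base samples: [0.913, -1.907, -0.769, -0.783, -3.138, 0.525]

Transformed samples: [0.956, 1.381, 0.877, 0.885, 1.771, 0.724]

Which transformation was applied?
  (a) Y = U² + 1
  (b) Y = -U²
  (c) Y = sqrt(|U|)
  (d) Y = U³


Checking option (c) Y = sqrt(|U|):
  U = 0.913 -> Y = 0.956 ✓
  U = -1.907 -> Y = 1.381 ✓
  U = -0.769 -> Y = 0.877 ✓
All samples match this transformation.

(c) sqrt(|U|)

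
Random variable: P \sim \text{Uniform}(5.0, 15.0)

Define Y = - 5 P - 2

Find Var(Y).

For Y = aP + b: Var(Y) = a² * Var(P)
Var(P) = (15 - 5)^2/12 = 8.3333333
Var(Y) = (-5)² * 8.3333333 = 25 * 8.3333333 = 208.33333

208.33333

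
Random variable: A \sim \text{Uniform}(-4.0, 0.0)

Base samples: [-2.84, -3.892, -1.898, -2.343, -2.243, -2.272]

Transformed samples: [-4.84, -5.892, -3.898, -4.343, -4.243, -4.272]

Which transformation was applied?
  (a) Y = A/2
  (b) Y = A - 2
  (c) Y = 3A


Checking option (b) Y = A - 2:
  A = -2.84 -> Y = -4.84 ✓
  A = -3.892 -> Y = -5.892 ✓
  A = -1.898 -> Y = -3.898 ✓
All samples match this transformation.

(b) A - 2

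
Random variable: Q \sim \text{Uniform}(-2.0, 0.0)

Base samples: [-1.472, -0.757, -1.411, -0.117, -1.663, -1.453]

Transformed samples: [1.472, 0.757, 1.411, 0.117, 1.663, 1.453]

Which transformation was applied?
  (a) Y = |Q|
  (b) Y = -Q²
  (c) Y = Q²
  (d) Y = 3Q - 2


Checking option (a) Y = |Q|:
  Q = -1.472 -> Y = 1.472 ✓
  Q = -0.757 -> Y = 0.757 ✓
  Q = -1.411 -> Y = 1.411 ✓
All samples match this transformation.

(a) |Q|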